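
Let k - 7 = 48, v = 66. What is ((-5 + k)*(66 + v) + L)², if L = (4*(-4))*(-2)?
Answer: 43983424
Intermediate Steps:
k = 55 (k = 7 + 48 = 55)
L = 32 (L = -16*(-2) = 32)
((-5 + k)*(66 + v) + L)² = ((-5 + 55)*(66 + 66) + 32)² = (50*132 + 32)² = (6600 + 32)² = 6632² = 43983424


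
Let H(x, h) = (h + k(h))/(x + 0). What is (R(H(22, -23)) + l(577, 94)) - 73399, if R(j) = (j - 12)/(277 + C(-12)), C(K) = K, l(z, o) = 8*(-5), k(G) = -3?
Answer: -42814966/583 ≈ -73439.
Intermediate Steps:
l(z, o) = -40
H(x, h) = (-3 + h)/x (H(x, h) = (h - 3)/(x + 0) = (-3 + h)/x)
R(j) = -12/265 + j/265 (R(j) = (j - 12)/(277 - 12) = (-12 + j)/265 = (-12 + j)*(1/265) = -12/265 + j/265)
(R(H(22, -23)) + l(577, 94)) - 73399 = ((-12/265 + ((-3 - 23)/22)/265) - 40) - 73399 = ((-12/265 + ((1/22)*(-26))/265) - 40) - 73399 = ((-12/265 + (1/265)*(-13/11)) - 40) - 73399 = ((-12/265 - 13/2915) - 40) - 73399 = (-29/583 - 40) - 73399 = -23349/583 - 73399 = -42814966/583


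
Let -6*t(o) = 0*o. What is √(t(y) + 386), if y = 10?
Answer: √386 ≈ 19.647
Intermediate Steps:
t(o) = 0 (t(o) = -0*o = -⅙*0 = 0)
√(t(y) + 386) = √(0 + 386) = √386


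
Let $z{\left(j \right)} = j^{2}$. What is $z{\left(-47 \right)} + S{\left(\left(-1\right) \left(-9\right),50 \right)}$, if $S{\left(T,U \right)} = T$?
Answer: $2218$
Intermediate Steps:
$z{\left(-47 \right)} + S{\left(\left(-1\right) \left(-9\right),50 \right)} = \left(-47\right)^{2} - -9 = 2209 + 9 = 2218$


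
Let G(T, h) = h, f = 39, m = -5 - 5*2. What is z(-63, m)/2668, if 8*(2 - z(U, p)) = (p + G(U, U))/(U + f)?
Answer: 51/85376 ≈ 0.00059736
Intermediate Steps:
m = -15 (m = -5 - 10 = -15)
z(U, p) = 2 - (U + p)/(8*(39 + U)) (z(U, p) = 2 - (p + U)/(8*(U + 39)) = 2 - (U + p)/(8*(39 + U)))
z(-63, m)/2668 = ((624 - 1*(-15) + 15*(-63))/(8*(39 - 63)))/2668 = ((⅛)*(624 + 15 - 945)/(-24))*(1/2668) = ((⅛)*(-1/24)*(-306))*(1/2668) = (51/32)*(1/2668) = 51/85376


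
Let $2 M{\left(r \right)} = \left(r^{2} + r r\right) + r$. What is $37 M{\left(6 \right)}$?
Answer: $1443$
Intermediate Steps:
$M{\left(r \right)} = r^{2} + \frac{r}{2}$ ($M{\left(r \right)} = \frac{\left(r^{2} + r r\right) + r}{2} = \frac{\left(r^{2} + r^{2}\right) + r}{2} = \frac{2 r^{2} + r}{2} = \frac{r + 2 r^{2}}{2} = r^{2} + \frac{r}{2}$)
$37 M{\left(6 \right)} = 37 \cdot 6 \left(\frac{1}{2} + 6\right) = 37 \cdot 6 \cdot \frac{13}{2} = 37 \cdot 39 = 1443$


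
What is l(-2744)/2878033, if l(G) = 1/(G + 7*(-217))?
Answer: -1/12269054679 ≈ -8.1506e-11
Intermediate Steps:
l(G) = 1/(-1519 + G) (l(G) = 1/(G - 1519) = 1/(-1519 + G))
l(-2744)/2878033 = 1/(-1519 - 2744*2878033) = (1/2878033)/(-4263) = -1/4263*1/2878033 = -1/12269054679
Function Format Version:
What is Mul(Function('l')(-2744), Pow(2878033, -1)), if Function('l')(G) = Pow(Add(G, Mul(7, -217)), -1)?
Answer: Rational(-1, 12269054679) ≈ -8.1506e-11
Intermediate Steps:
Function('l')(G) = Pow(Add(-1519, G), -1) (Function('l')(G) = Pow(Add(G, -1519), -1) = Pow(Add(-1519, G), -1))
Mul(Function('l')(-2744), Pow(2878033, -1)) = Mul(Pow(Add(-1519, -2744), -1), Pow(2878033, -1)) = Mul(Pow(-4263, -1), Rational(1, 2878033)) = Mul(Rational(-1, 4263), Rational(1, 2878033)) = Rational(-1, 12269054679)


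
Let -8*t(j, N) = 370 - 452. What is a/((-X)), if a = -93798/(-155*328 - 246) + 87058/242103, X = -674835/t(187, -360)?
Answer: 13578111091/407141908388460 ≈ 3.3350e-5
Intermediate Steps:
t(j, N) = 41/4 (t(j, N) = -(370 - 452)/8 = -⅛*(-82) = 41/4)
X = -2699340/41 (X = -674835/41/4 = -674835*4/41 = -2699340/41 ≈ -65838.)
a = 13578111091/6184036929 (a = -93798/(-50840 - 246) + 87058*(1/242103) = -93798/(-51086) + 87058/242103 = -93798*(-1/51086) + 87058/242103 = 46899/25543 + 87058/242103 = 13578111091/6184036929 ≈ 2.1957)
a/((-X)) = 13578111091/(6184036929*((-1*(-2699340/41)))) = 13578111091/(6184036929*(2699340/41)) = (13578111091/6184036929)*(41/2699340) = 13578111091/407141908388460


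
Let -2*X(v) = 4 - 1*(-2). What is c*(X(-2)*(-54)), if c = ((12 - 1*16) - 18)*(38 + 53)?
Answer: -324324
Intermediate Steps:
X(v) = -3 (X(v) = -(4 - 1*(-2))/2 = -(4 + 2)/2 = -1/2*6 = -3)
c = -2002 (c = ((12 - 16) - 18)*91 = (-4 - 18)*91 = -22*91 = -2002)
c*(X(-2)*(-54)) = -(-6006)*(-54) = -2002*162 = -324324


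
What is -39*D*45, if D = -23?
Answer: 40365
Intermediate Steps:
-39*D*45 = -39*(-23)*45 = 897*45 = 40365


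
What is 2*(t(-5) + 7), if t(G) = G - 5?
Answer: -6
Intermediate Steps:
t(G) = -5 + G
2*(t(-5) + 7) = 2*((-5 - 5) + 7) = 2*(-10 + 7) = 2*(-3) = -6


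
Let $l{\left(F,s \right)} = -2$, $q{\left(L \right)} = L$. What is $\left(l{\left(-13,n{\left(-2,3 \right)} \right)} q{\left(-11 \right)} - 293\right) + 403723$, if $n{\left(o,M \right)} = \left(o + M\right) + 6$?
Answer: $403452$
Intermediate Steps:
$n{\left(o,M \right)} = 6 + M + o$ ($n{\left(o,M \right)} = \left(M + o\right) + 6 = 6 + M + o$)
$\left(l{\left(-13,n{\left(-2,3 \right)} \right)} q{\left(-11 \right)} - 293\right) + 403723 = \left(\left(-2\right) \left(-11\right) - 293\right) + 403723 = \left(22 - 293\right) + 403723 = -271 + 403723 = 403452$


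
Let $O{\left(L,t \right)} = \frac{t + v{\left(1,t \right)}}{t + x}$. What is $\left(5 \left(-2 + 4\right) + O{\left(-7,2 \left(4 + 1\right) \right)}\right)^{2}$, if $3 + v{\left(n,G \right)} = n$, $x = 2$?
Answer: $\frac{1024}{9} \approx 113.78$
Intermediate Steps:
$v{\left(n,G \right)} = -3 + n$
$O{\left(L,t \right)} = \frac{-2 + t}{2 + t}$ ($O{\left(L,t \right)} = \frac{t + \left(-3 + 1\right)}{t + 2} = \frac{t - 2}{2 + t} = \frac{-2 + t}{2 + t}$)
$\left(5 \left(-2 + 4\right) + O{\left(-7,2 \left(4 + 1\right) \right)}\right)^{2} = \left(5 \left(-2 + 4\right) + \frac{-2 + 2 \left(4 + 1\right)}{2 + 2 \left(4 + 1\right)}\right)^{2} = \left(5 \cdot 2 + \frac{-2 + 2 \cdot 5}{2 + 2 \cdot 5}\right)^{2} = \left(10 + \frac{-2 + 10}{2 + 10}\right)^{2} = \left(10 + \frac{1}{12} \cdot 8\right)^{2} = \left(10 + \frac{2}{3}\right)^{2} = \left(\frac{32}{3}\right)^{2} = \frac{1024}{9}$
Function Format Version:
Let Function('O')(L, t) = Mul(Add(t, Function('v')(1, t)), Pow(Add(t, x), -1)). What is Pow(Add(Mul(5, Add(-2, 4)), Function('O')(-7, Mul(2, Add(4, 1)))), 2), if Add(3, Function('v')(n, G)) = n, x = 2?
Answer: Rational(1024, 9) ≈ 113.78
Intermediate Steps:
Function('v')(n, G) = Add(-3, n)
Function('O')(L, t) = Mul(Pow(Add(2, t), -1), Add(-2, t)) (Function('O')(L, t) = Mul(Add(t, Add(-3, 1)), Pow(Add(t, 2), -1)) = Mul(Add(t, -2), Pow(Add(2, t), -1)) = Mul(Add(-2, t), Pow(Add(2, t), -1)) = Mul(Pow(Add(2, t), -1), Add(-2, t)))
Pow(Add(Mul(5, Add(-2, 4)), Function('O')(-7, Mul(2, Add(4, 1)))), 2) = Pow(Add(Mul(5, Add(-2, 4)), Mul(Pow(Add(2, Mul(2, Add(4, 1))), -1), Add(-2, Mul(2, Add(4, 1))))), 2) = Pow(Add(Mul(5, 2), Mul(Pow(Add(2, Mul(2, 5)), -1), Add(-2, Mul(2, 5)))), 2) = Pow(Add(10, Mul(Pow(Add(2, 10), -1), Add(-2, 10))), 2) = Pow(Add(10, Mul(Pow(12, -1), 8)), 2) = Pow(Add(10, Mul(Rational(1, 12), 8)), 2) = Pow(Add(10, Rational(2, 3)), 2) = Pow(Rational(32, 3), 2) = Rational(1024, 9)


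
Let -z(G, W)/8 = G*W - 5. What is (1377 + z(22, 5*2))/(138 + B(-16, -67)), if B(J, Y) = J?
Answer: -343/122 ≈ -2.8115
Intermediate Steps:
z(G, W) = 40 - 8*G*W (z(G, W) = -8*(G*W - 5) = -8*(-5 + G*W) = 40 - 8*G*W)
(1377 + z(22, 5*2))/(138 + B(-16, -67)) = (1377 + (40 - 8*22*5*2))/(138 - 16) = (1377 + (40 - 8*22*10))/122 = (1377 + (40 - 1760))*(1/122) = (1377 - 1720)*(1/122) = -343*1/122 = -343/122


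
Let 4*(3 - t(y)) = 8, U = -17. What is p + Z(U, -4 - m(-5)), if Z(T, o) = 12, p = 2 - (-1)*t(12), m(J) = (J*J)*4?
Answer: 15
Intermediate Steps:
m(J) = 4*J**2 (m(J) = J**2*4 = 4*J**2)
t(y) = 1 (t(y) = 3 - 1/4*8 = 3 - 2 = 1)
p = 3 (p = 2 - (-1) = 2 - 1*(-1) = 2 + 1 = 3)
p + Z(U, -4 - m(-5)) = 3 + 12 = 15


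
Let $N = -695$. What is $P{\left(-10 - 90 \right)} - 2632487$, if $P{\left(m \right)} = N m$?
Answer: $-2562987$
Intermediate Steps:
$P{\left(m \right)} = - 695 m$
$P{\left(-10 - 90 \right)} - 2632487 = - 695 \left(-10 - 90\right) - 2632487 = \left(-695\right) \left(-100\right) - 2632487 = 69500 - 2632487 = -2562987$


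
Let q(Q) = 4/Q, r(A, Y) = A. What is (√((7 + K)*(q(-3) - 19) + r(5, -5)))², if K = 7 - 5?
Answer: -178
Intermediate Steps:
K = 2
(√((7 + K)*(q(-3) - 19) + r(5, -5)))² = (√((7 + 2)*(4/(-3) - 19) + 5))² = (√(9*(4*(-⅓) - 19) + 5))² = (√(9*(-4/3 - 19) + 5))² = (√(9*(-61/3) + 5))² = (√(-183 + 5))² = (√(-178))² = (I*√178)² = -178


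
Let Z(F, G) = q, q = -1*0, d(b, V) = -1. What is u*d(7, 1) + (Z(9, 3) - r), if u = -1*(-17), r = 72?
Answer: -89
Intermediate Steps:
q = 0
Z(F, G) = 0
u = 17
u*d(7, 1) + (Z(9, 3) - r) = 17*(-1) + (0 - 1*72) = -17 + (0 - 72) = -17 - 72 = -89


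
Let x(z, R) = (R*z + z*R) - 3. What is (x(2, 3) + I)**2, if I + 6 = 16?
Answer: 361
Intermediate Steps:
I = 10 (I = -6 + 16 = 10)
x(z, R) = -3 + 2*R*z (x(z, R) = (R*z + R*z) - 3 = 2*R*z - 3 = -3 + 2*R*z)
(x(2, 3) + I)**2 = ((-3 + 2*3*2) + 10)**2 = ((-3 + 12) + 10)**2 = (9 + 10)**2 = 19**2 = 361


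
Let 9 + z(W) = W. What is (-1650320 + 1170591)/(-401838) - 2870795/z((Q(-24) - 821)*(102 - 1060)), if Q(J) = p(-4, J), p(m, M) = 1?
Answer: -776742925531/315664242738 ≈ -2.4607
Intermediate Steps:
Q(J) = 1
z(W) = -9 + W
(-1650320 + 1170591)/(-401838) - 2870795/z((Q(-24) - 821)*(102 - 1060)) = (-1650320 + 1170591)/(-401838) - 2870795/(-9 + (1 - 821)*(102 - 1060)) = -479729*(-1/401838) - 2870795/(-9 - 820*(-958)) = 479729/401838 - 2870795/(-9 + 785560) = 479729/401838 - 2870795/785551 = -776742925531/315664242738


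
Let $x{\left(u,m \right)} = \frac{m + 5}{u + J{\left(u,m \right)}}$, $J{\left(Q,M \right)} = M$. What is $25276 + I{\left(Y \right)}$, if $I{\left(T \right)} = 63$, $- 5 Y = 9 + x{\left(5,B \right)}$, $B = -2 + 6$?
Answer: $25339$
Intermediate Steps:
$B = 4$
$x{\left(u,m \right)} = \frac{5 + m}{m + u}$ ($x{\left(u,m \right)} = \frac{m + 5}{u + m} = \frac{5 + m}{m + u}$)
$Y = -2$ ($Y = - \frac{9 + \frac{5 + 4}{4 + 5}}{5} = - \frac{9 + \frac{1}{9} \cdot 9}{5} = - \frac{9 + 1}{5} = \left(- \frac{1}{5}\right) 10 = -2$)
$25276 + I{\left(Y \right)} = 25276 + 63 = 25339$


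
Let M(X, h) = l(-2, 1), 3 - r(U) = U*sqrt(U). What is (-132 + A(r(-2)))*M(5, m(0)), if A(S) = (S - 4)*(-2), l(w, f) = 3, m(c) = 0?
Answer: -390 - 12*I*sqrt(2) ≈ -390.0 - 16.971*I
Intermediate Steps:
r(U) = 3 - U**(3/2) (r(U) = 3 - U*sqrt(U) = 3 - U**(3/2))
M(X, h) = 3
A(S) = 8 - 2*S (A(S) = (-4 + S)*(-2) = 8 - 2*S)
(-132 + A(r(-2)))*M(5, m(0)) = (-132 + (8 - 2*(3 - (-2)**(3/2))))*3 = (-132 + (8 - 2*(3 - (-2)*I*sqrt(2))))*3 = (-132 + (8 - 2*(3 + 2*I*sqrt(2))))*3 = (-132 + (8 + (-6 - 4*I*sqrt(2))))*3 = (-132 + (2 - 4*I*sqrt(2)))*3 = (-130 - 4*I*sqrt(2))*3 = -390 - 12*I*sqrt(2)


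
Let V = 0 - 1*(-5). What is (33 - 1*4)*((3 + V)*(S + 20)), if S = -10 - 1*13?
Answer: -696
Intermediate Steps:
S = -23 (S = -10 - 13 = -23)
V = 5 (V = 0 + 5 = 5)
(33 - 1*4)*((3 + V)*(S + 20)) = (33 - 1*4)*((3 + 5)*(-23 + 20)) = (33 - 4)*(8*(-3)) = 29*(-24) = -696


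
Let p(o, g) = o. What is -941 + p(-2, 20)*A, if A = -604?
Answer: 267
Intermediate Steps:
-941 + p(-2, 20)*A = -941 - 2*(-604) = -941 + 1208 = 267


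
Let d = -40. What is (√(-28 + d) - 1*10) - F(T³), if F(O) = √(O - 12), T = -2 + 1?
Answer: -10 - I*√13 + 2*I*√17 ≈ -10.0 + 4.6407*I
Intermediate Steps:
T = -1
F(O) = √(-12 + O)
(√(-28 + d) - 1*10) - F(T³) = (√(-28 - 40) - 1*10) - √(-12 + (-1)³) = (√(-68) - 10) - √(-12 - 1) = (2*I*√17 - 10) - √(-13) = (-10 + 2*I*√17) - I*√13 = -10 - I*√13 + 2*I*√17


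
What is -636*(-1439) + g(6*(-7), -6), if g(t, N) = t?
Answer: 915162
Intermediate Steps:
-636*(-1439) + g(6*(-7), -6) = -636*(-1439) + 6*(-7) = 915204 - 42 = 915162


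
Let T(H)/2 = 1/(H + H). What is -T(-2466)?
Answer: 1/2466 ≈ 0.00040552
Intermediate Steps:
T(H) = 1/H (T(H) = 2/(H + H) = 2/((2*H)) = 2*(1/(2*H)) = 1/H)
-T(-2466) = -1/(-2466) = -1*(-1/2466) = 1/2466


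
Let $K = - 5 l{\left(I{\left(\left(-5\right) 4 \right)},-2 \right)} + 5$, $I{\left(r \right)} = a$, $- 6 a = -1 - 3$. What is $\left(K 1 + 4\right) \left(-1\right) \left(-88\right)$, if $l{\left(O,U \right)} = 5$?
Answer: $-1408$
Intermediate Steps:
$a = \frac{2}{3}$ ($a = - \frac{-1 - 3}{6} = \left(- \frac{1}{6}\right) \left(-4\right) = \frac{2}{3} \approx 0.66667$)
$I{\left(r \right)} = \frac{2}{3}$
$K = -20$ ($K = \left(-5\right) 5 + 5 = -25 + 5 = -20$)
$\left(K 1 + 4\right) \left(-1\right) \left(-88\right) = \left(\left(-20\right) 1 + 4\right) \left(-1\right) \left(-88\right) = \left(-20 + 4\right) \left(-1\right) \left(-88\right) = \left(-16\right) \left(-1\right) \left(-88\right) = 16 \left(-88\right) = -1408$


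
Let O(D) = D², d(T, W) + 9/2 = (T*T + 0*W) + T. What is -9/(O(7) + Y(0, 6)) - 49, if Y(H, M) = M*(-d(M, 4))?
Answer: -8615/176 ≈ -48.949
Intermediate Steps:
d(T, W) = -9/2 + T + T² (d(T, W) = -9/2 + ((T*T + 0*W) + T) = -9/2 + ((T² + 0) + T) = -9/2 + (T² + T) = -9/2 + (T + T²) = -9/2 + T + T²)
Y(H, M) = M*(9/2 - M - M²) (Y(H, M) = M*(-(-9/2 + M + M²)) = M*(9/2 - M - M²))
-9/(O(7) + Y(0, 6)) - 49 = -9/(7² + 6*(9/2 - 1*6 - 1*6²)) - 49 = -9/(49 + 6*(9/2 - 6 - 1*36)) - 49 = -9/(49 + 6*(9/2 - 6 - 36)) - 49 = -9/(49 + 6*(-75/2)) - 49 = -9/(49 - 225) - 49 = -9/(-176) - 49 = -9*(-1/176) - 49 = 9/176 - 49 = -8615/176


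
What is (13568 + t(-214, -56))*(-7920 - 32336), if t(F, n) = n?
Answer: -543939072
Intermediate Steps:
(13568 + t(-214, -56))*(-7920 - 32336) = (13568 - 56)*(-7920 - 32336) = 13512*(-40256) = -543939072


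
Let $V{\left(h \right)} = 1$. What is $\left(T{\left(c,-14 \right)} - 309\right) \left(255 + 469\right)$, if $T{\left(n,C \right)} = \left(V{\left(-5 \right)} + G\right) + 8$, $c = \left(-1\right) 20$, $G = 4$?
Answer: $-214304$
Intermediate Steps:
$c = -20$
$T{\left(n,C \right)} = 13$ ($T{\left(n,C \right)} = \left(1 + 4\right) + 8 = 5 + 8 = 13$)
$\left(T{\left(c,-14 \right)} - 309\right) \left(255 + 469\right) = \left(13 - 309\right) \left(255 + 469\right) = \left(-296\right) 724 = -214304$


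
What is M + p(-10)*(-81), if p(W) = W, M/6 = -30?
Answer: 630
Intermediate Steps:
M = -180 (M = 6*(-30) = -180)
M + p(-10)*(-81) = -180 - 10*(-81) = -180 + 810 = 630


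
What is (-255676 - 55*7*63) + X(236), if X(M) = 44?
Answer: -279887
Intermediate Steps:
(-255676 - 55*7*63) + X(236) = (-255676 - 55*7*63) + 44 = (-255676 - 385*63) + 44 = (-255676 - 24255) + 44 = -279931 + 44 = -279887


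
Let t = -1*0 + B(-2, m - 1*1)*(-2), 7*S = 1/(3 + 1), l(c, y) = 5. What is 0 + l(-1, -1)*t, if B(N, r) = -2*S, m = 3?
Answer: 5/7 ≈ 0.71429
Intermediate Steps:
S = 1/28 (S = 1/(7*(3 + 1)) = (1/7)/4 = (1/7)*(1/4) = 1/28 ≈ 0.035714)
B(N, r) = -1/14 (B(N, r) = -2*1/28 = -1/14)
t = 1/7 (t = -1*0 - 1/14*(-2) = 0 + 1/7 = 1/7 ≈ 0.14286)
0 + l(-1, -1)*t = 0 + 5*(1/7) = 0 + 5/7 = 5/7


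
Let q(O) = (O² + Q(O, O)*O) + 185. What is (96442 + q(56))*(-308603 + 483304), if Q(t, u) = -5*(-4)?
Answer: 17624360983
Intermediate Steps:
Q(t, u) = 20
q(O) = 185 + O² + 20*O (q(O) = (O² + 20*O) + 185 = 185 + O² + 20*O)
(96442 + q(56))*(-308603 + 483304) = (96442 + (185 + 56² + 20*56))*(-308603 + 483304) = (96442 + (185 + 3136 + 1120))*174701 = (96442 + 4441)*174701 = 100883*174701 = 17624360983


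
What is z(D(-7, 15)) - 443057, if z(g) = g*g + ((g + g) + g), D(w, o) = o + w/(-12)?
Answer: -63758507/144 ≈ -4.4277e+5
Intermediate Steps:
D(w, o) = o - w/12 (D(w, o) = o + w*(-1/12) = o - w/12)
z(g) = g**2 + 3*g (z(g) = g**2 + (2*g + g) = g**2 + 3*g)
z(D(-7, 15)) - 443057 = (15 - 1/12*(-7))*(3 + (15 - 1/12*(-7))) - 443057 = (15 + 7/12)*(3 + (15 + 7/12)) - 443057 = 187*(3 + 187/12)/12 - 443057 = (187/12)*(223/12) - 443057 = 41701/144 - 443057 = -63758507/144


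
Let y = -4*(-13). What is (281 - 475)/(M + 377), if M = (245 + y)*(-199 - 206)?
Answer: 97/59954 ≈ 0.0016179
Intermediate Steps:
y = 52
M = -120285 (M = (245 + 52)*(-199 - 206) = 297*(-405) = -120285)
(281 - 475)/(M + 377) = (281 - 475)/(-120285 + 377) = -194/(-119908) = -194*(-1/119908) = 97/59954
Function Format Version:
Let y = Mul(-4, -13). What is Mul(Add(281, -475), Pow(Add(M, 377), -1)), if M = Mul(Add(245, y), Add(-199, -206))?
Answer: Rational(97, 59954) ≈ 0.0016179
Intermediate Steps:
y = 52
M = -120285 (M = Mul(Add(245, 52), Add(-199, -206)) = Mul(297, -405) = -120285)
Mul(Add(281, -475), Pow(Add(M, 377), -1)) = Mul(Add(281, -475), Pow(Add(-120285, 377), -1)) = Mul(-194, Pow(-119908, -1)) = Mul(-194, Rational(-1, 119908)) = Rational(97, 59954)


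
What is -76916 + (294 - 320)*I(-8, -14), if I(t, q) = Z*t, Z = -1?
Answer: -77124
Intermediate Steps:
I(t, q) = -t
-76916 + (294 - 320)*I(-8, -14) = -76916 + (294 - 320)*(-1*(-8)) = -76916 - 26*8 = -76916 - 208 = -77124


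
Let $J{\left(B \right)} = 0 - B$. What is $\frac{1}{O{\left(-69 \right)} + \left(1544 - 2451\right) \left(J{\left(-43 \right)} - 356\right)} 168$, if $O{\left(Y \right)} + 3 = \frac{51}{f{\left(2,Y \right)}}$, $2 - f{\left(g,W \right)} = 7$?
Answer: $\frac{840}{1419389} \approx 0.0005918$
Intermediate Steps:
$f{\left(g,W \right)} = -5$ ($f{\left(g,W \right)} = 2 - 7 = -5$)
$J{\left(B \right)} = - B$
$O{\left(Y \right)} = - \frac{66}{5}$ ($O{\left(Y \right)} = -3 + \frac{51}{-5} = -3 + 51 \left(- \frac{1}{5}\right) = -3 - \frac{51}{5} = - \frac{66}{5}$)
$\frac{1}{O{\left(-69 \right)} + \left(1544 - 2451\right) \left(J{\left(-43 \right)} - 356\right)} 168 = \frac{1}{- \frac{66}{5} + \left(1544 - 2451\right) \left(\left(-1\right) \left(-43\right) - 356\right)} 168 = \frac{1}{- \frac{66}{5} - 907 \left(43 - 356\right)} 168 = \frac{1}{- \frac{66}{5} - -283891} \cdot 168 = \frac{1}{- \frac{66}{5} + 283891} \cdot 168 = \frac{1}{\frac{1419389}{5}} \cdot 168 = \frac{5}{1419389} \cdot 168 = \frac{840}{1419389}$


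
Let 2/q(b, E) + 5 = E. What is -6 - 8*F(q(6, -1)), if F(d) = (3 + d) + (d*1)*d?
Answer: -254/9 ≈ -28.222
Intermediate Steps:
q(b, E) = 2/(-5 + E)
F(d) = 3 + d + d² (F(d) = (3 + d) + d*d = (3 + d) + d² = 3 + d + d²)
-6 - 8*F(q(6, -1)) = -6 - 8*(3 + 2/(-5 - 1) + (2/(-5 - 1))²) = -6 - 8*(3 + 2/(-6) + (2/(-6))²) = -6 - 8*(3 + 2*(-⅙) + (2*(-⅙))²) = -6 - 8*(3 - ⅓ + (-⅓)²) = -6 - 8*(3 - ⅓ + ⅑) = -6 - 8*25/9 = -6 - 200/9 = -254/9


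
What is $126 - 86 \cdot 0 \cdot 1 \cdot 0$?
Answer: $126$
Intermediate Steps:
$126 - 86 \cdot 0 \cdot 1 \cdot 0 = 126 - 86 \cdot 0 \cdot 0 = 126 - 0 = 126 + 0 = 126$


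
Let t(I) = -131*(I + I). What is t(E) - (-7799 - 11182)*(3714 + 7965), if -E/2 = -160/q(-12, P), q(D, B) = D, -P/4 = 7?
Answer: 665058257/3 ≈ 2.2169e+8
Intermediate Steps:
P = -28 (P = -4*7 = -28)
E = -80/3 (E = -(-320)/(-12) = -(-320)*(-1)/12 = -2*40/3 = -80/3 ≈ -26.667)
t(I) = -262*I
t(E) - (-7799 - 11182)*(3714 + 7965) = -262*(-80/3) - (-7799 - 11182)*(3714 + 7965) = 20960/3 - (-18981)*11679 = 20960/3 - 1*(-221679099) = 20960/3 + 221679099 = 665058257/3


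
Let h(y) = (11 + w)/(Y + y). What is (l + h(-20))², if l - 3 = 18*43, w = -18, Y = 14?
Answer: 21799561/36 ≈ 6.0554e+5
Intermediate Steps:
h(y) = -7/(14 + y) (h(y) = (11 - 18)/(14 + y) = -7/(14 + y))
l = 777 (l = 3 + 18*43 = 3 + 774 = 777)
(l + h(-20))² = (777 - 7/(14 - 20))² = (777 - 7/(-6))² = (777 - 7*(-⅙))² = (777 + 7/6)² = (4669/6)² = 21799561/36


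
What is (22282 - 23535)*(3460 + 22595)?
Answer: -32646915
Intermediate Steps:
(22282 - 23535)*(3460 + 22595) = -1253*26055 = -32646915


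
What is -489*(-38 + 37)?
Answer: 489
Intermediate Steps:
-489*(-38 + 37) = -489*(-1) = 489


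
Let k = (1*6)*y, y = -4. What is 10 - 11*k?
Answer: 274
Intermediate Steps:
k = -24 (k = (1*6)*(-4) = 6*(-4) = -24)
10 - 11*k = 10 - 11*(-24) = 10 + 264 = 274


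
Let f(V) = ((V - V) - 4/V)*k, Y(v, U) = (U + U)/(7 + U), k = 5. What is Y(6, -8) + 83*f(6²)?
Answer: -271/9 ≈ -30.111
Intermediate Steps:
Y(v, U) = 2*U/(7 + U) (Y(v, U) = (2*U)/(7 + U) = 2*U/(7 + U))
f(V) = -20/V (f(V) = ((V - V) - 4/V)*5 = (0 - 4/V)*5 = -4/V*5 = -20/V)
Y(6, -8) + 83*f(6²) = 2*(-8)/(7 - 8) + 83*(-20/(6²)) = 2*(-8)/(-1) + 83*(-20/36) = 2*(-8)*(-1) + 83*(-20*1/36) = 16 + 83*(-5/9) = 16 - 415/9 = -271/9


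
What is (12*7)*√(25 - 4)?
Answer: 84*√21 ≈ 384.94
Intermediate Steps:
(12*7)*√(25 - 4) = 84*√21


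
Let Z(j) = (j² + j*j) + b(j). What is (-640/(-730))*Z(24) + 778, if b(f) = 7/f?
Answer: 391622/219 ≈ 1788.2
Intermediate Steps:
Z(j) = 2*j² + 7/j (Z(j) = (j² + j*j) + 7/j = (j² + j²) + 7/j = 2*j² + 7/j)
(-640/(-730))*Z(24) + 778 = (-640/(-730))*((7 + 2*24³)/24) + 778 = (-640*(-1/730))*((7 + 2*13824)/24) + 778 = 64*((7 + 27648)/24)/73 + 778 = 64*((1/24)*27655)/73 + 778 = (64/73)*(27655/24) + 778 = 221240/219 + 778 = 391622/219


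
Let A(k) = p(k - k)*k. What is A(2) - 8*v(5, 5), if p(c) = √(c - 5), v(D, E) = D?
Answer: -40 + 2*I*√5 ≈ -40.0 + 4.4721*I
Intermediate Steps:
p(c) = √(-5 + c)
A(k) = I*k*√5 (A(k) = √(-5 + (k - k))*k = √(-5 + 0)*k = √(-5)*k = (I*√5)*k = I*k*√5)
A(2) - 8*v(5, 5) = I*2*√5 - 8*5 = 2*I*√5 - 40 = -40 + 2*I*√5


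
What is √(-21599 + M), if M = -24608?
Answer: 7*I*√943 ≈ 214.96*I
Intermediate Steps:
√(-21599 + M) = √(-21599 - 24608) = √(-46207) = 7*I*√943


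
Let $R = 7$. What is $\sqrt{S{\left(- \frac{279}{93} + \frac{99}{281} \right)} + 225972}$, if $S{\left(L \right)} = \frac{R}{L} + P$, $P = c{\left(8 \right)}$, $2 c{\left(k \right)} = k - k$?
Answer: $\frac{\sqrt{31270543386}}{372} \approx 475.36$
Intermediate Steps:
$c{\left(k \right)} = 0$ ($c{\left(k \right)} = \frac{k - k}{2} = \frac{1}{2} \cdot 0 = 0$)
$P = 0$
$S{\left(L \right)} = \frac{7}{L}$ ($S{\left(L \right)} = \frac{7}{L} + 0 = \frac{7}{L}$)
$\sqrt{S{\left(- \frac{279}{93} + \frac{99}{281} \right)} + 225972} = \sqrt{\frac{7}{- \frac{279}{93} + \frac{99}{281}} + 225972} = \sqrt{\frac{7}{\left(-279\right) \frac{1}{93} + 99 \cdot \frac{1}{281}} + 225972} = \sqrt{\frac{7}{-3 + \frac{99}{281}} + 225972} = \sqrt{\frac{7}{- \frac{744}{281}} + 225972} = \sqrt{7 \left(- \frac{281}{744}\right) + 225972} = \sqrt{- \frac{1967}{744} + 225972} = \sqrt{\frac{168121201}{744}} = \frac{\sqrt{31270543386}}{372}$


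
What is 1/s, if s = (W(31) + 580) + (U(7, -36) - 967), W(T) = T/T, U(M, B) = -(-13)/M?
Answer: -7/2689 ≈ -0.0026032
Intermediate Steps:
U(M, B) = 13/M
W(T) = 1
s = -2689/7 (s = (1 + 580) + (13/7 - 967) = 581 + (13*(⅐) - 967) = 581 + (13/7 - 967) = 581 - 6756/7 = -2689/7 ≈ -384.14)
1/s = 1/(-2689/7) = -7/2689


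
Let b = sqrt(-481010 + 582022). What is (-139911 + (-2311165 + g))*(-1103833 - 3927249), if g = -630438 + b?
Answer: 15503349618148 - 10062164*sqrt(25253) ≈ 1.5502e+13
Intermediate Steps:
b = 2*sqrt(25253) (b = sqrt(101012) = 2*sqrt(25253) ≈ 317.82)
g = -630438 + 2*sqrt(25253) ≈ -6.3012e+5
(-139911 + (-2311165 + g))*(-1103833 - 3927249) = (-139911 + (-2311165 + (-630438 + 2*sqrt(25253))))*(-1103833 - 3927249) = (-139911 + (-2941603 + 2*sqrt(25253)))*(-5031082) = (-3081514 + 2*sqrt(25253))*(-5031082) = 15503349618148 - 10062164*sqrt(25253)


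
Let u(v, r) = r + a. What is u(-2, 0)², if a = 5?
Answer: 25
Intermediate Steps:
u(v, r) = 5 + r (u(v, r) = r + 5 = 5 + r)
u(-2, 0)² = (5 + 0)² = 5² = 25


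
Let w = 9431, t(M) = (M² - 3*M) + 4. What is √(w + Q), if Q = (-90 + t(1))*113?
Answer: 3*I*√57 ≈ 22.65*I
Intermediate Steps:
t(M) = 4 + M² - 3*M
Q = -9944 (Q = (-90 + (4 + 1² - 3*1))*113 = (-90 + (4 + 1 - 3))*113 = (-90 + 2)*113 = -88*113 = -9944)
√(w + Q) = √(9431 - 9944) = √(-513) = 3*I*√57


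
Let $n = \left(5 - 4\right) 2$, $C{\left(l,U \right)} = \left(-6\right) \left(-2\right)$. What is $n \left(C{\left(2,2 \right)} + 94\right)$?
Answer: $212$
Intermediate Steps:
$C{\left(l,U \right)} = 12$
$n = 2$ ($n = 1 \cdot 2 = 2$)
$n \left(C{\left(2,2 \right)} + 94\right) = 2 \left(12 + 94\right) = 2 \cdot 106 = 212$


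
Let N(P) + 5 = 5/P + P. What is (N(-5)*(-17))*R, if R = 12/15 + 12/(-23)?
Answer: 5984/115 ≈ 52.035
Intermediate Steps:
R = 32/115 (R = 12*(1/15) + 12*(-1/23) = ⅘ - 12/23 = 32/115 ≈ 0.27826)
N(P) = -5 + P + 5/P (N(P) = -5 + (5/P + P) = -5 + (P + 5/P) = -5 + P + 5/P)
(N(-5)*(-17))*R = ((-5 - 5 + 5/(-5))*(-17))*(32/115) = ((-5 - 5 + 5*(-⅕))*(-17))*(32/115) = ((-5 - 5 - 1)*(-17))*(32/115) = -11*(-17)*(32/115) = 187*(32/115) = 5984/115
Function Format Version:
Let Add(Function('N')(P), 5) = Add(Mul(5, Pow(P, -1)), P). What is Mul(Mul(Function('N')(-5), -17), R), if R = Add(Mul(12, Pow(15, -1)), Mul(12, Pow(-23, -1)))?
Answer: Rational(5984, 115) ≈ 52.035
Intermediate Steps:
R = Rational(32, 115) (R = Add(Mul(12, Rational(1, 15)), Mul(12, Rational(-1, 23))) = Add(Rational(4, 5), Rational(-12, 23)) = Rational(32, 115) ≈ 0.27826)
Function('N')(P) = Add(-5, P, Mul(5, Pow(P, -1))) (Function('N')(P) = Add(-5, Add(Mul(5, Pow(P, -1)), P)) = Add(-5, Add(P, Mul(5, Pow(P, -1)))) = Add(-5, P, Mul(5, Pow(P, -1))))
Mul(Mul(Function('N')(-5), -17), R) = Mul(Mul(Add(-5, -5, Mul(5, Pow(-5, -1))), -17), Rational(32, 115)) = Mul(Mul(Add(-5, -5, Mul(5, Rational(-1, 5))), -17), Rational(32, 115)) = Mul(Mul(Add(-5, -5, -1), -17), Rational(32, 115)) = Mul(Mul(-11, -17), Rational(32, 115)) = Mul(187, Rational(32, 115)) = Rational(5984, 115)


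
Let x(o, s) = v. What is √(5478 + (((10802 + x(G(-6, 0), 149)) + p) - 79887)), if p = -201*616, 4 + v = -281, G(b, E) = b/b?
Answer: 2*I*√46927 ≈ 433.25*I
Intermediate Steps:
G(b, E) = 1
v = -285 (v = -4 - 281 = -285)
x(o, s) = -285
p = -123816
√(5478 + (((10802 + x(G(-6, 0), 149)) + p) - 79887)) = √(5478 + (((10802 - 285) - 123816) - 79887)) = √(5478 + ((10517 - 123816) - 79887)) = √(5478 + (-113299 - 79887)) = √(5478 - 193186) = √(-187708) = 2*I*√46927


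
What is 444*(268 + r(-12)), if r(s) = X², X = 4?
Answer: 126096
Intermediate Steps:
r(s) = 16 (r(s) = 4² = 16)
444*(268 + r(-12)) = 444*(268 + 16) = 444*284 = 126096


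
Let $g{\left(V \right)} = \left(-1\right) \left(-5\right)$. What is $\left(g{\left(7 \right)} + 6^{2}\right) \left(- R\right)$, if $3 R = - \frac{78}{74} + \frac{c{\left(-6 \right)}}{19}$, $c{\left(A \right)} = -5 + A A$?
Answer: $- \frac{16646}{2109} \approx -7.8928$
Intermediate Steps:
$g{\left(V \right)} = 5$
$c{\left(A \right)} = -5 + A^{2}$
$R = \frac{406}{2109}$ ($R = \frac{- \frac{78}{74} + \frac{-5 + \left(-6\right)^{2}}{19}}{3} = \frac{\left(-78\right) \frac{1}{74} + \left(-5 + 36\right) \frac{1}{19}}{3} = \frac{- \frac{39}{37} + 31 \cdot \frac{1}{19}}{3} = \frac{- \frac{39}{37} + \frac{31}{19}}{3} = \frac{1}{3} \cdot \frac{406}{703} = \frac{406}{2109} \approx 0.19251$)
$\left(g{\left(7 \right)} + 6^{2}\right) \left(- R\right) = \left(5 + 6^{2}\right) \left(\left(-1\right) \frac{406}{2109}\right) = \left(5 + 36\right) \left(- \frac{406}{2109}\right) = 41 \left(- \frac{406}{2109}\right) = - \frac{16646}{2109}$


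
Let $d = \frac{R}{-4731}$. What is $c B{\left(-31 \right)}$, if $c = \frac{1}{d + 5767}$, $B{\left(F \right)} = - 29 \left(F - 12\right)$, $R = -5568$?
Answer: $\frac{1966519}{9096415} \approx 0.21619$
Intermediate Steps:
$d = \frac{1856}{1577}$ ($d = - \frac{5568}{-4731} = \left(-5568\right) \left(- \frac{1}{4731}\right) = \frac{1856}{1577} \approx 1.1769$)
$B{\left(F \right)} = 348 - 29 F$ ($B{\left(F \right)} = - 29 \left(-12 + F\right) = 348 - 29 F$)
$c = \frac{1577}{9096415}$ ($c = \frac{1}{\frac{1856}{1577} + 5767} = \frac{1}{\frac{9096415}{1577}} = \frac{1577}{9096415} \approx 0.00017336$)
$c B{\left(-31 \right)} = \frac{1577 \left(348 - -899\right)}{9096415} = \frac{1577 \left(348 + 899\right)}{9096415} = \frac{1577}{9096415} \cdot 1247 = \frac{1966519}{9096415}$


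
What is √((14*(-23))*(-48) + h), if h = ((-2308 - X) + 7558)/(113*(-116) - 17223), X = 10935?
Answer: 3*√32243133711/4333 ≈ 124.32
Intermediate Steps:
h = 5685/30331 (h = ((-2308 - 1*10935) + 7558)/(113*(-116) - 17223) = ((-2308 - 10935) + 7558)/(-13108 - 17223) = (-13243 + 7558)/(-30331) = -5685*(-1/30331) = 5685/30331 ≈ 0.18743)
√((14*(-23))*(-48) + h) = √((14*(-23))*(-48) + 5685/30331) = √(-322*(-48) + 5685/30331) = √(15456 + 5685/30331) = √(468801621/30331) = 3*√32243133711/4333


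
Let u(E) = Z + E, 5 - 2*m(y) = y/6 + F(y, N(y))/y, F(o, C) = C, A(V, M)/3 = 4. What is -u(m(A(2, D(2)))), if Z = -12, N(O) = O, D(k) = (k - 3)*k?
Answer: 11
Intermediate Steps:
D(k) = k*(-3 + k) (D(k) = (-3 + k)*k = k*(-3 + k))
A(V, M) = 12 (A(V, M) = 3*4 = 12)
m(y) = 2 - y/12 (m(y) = 5/2 - (y/6 + y/y)/2 = 5/2 - (y*(⅙) + 1)/2 = 5/2 - (y/6 + 1)/2 = 5/2 - (1 + y/6)/2 = 5/2 + (-½ - y/12) = 2 - y/12)
u(E) = -12 + E
-u(m(A(2, D(2)))) = -(-12 + (2 - 1/12*12)) = -(-12 + (2 - 1)) = -(-12 + 1) = -1*(-11) = 11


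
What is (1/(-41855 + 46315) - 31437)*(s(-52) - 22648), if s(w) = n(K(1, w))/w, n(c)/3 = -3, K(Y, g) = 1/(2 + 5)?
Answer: 165122338959053/231920 ≈ 7.1198e+8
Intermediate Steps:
K(Y, g) = 1/7
n(c) = -9 (n(c) = 3*(-3) = -9)
s(w) = -9/w
(1/(-41855 + 46315) - 31437)*(s(-52) - 22648) = (1/(-41855 + 46315) - 31437)*(-9/(-52) - 22648) = (1/4460 - 31437)*(-9*(-1/52) - 22648) = (1/4460 - 31437)*(9/52 - 22648) = -140209019/4460*(-1177687/52) = 165122338959053/231920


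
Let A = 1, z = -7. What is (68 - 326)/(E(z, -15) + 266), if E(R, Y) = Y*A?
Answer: -258/251 ≈ -1.0279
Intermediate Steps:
E(R, Y) = Y (E(R, Y) = Y*1 = Y)
(68 - 326)/(E(z, -15) + 266) = (68 - 326)/(-15 + 266) = -258/251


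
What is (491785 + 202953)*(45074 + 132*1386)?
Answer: 158418327188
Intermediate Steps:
(491785 + 202953)*(45074 + 132*1386) = 694738*(45074 + 182952) = 694738*228026 = 158418327188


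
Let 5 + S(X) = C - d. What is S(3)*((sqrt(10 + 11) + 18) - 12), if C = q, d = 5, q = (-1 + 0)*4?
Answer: -84 - 14*sqrt(21) ≈ -148.16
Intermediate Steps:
q = -4 (q = -1*4 = -4)
C = -4
S(X) = -14 (S(X) = -5 + (-4 - 1*5) = -5 + (-4 - 5) = -5 - 9 = -14)
S(3)*((sqrt(10 + 11) + 18) - 12) = -14*((sqrt(10 + 11) + 18) - 12) = -14*((sqrt(21) + 18) - 12) = -14*((18 + sqrt(21)) - 12) = -14*(6 + sqrt(21)) = -84 - 14*sqrt(21)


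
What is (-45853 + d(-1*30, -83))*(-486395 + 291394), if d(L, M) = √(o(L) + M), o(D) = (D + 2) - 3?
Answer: 8941380853 - 195001*I*√114 ≈ 8.9414e+9 - 2.082e+6*I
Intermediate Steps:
o(D) = -1 + D (o(D) = (2 + D) - 3 = -1 + D)
d(L, M) = √(-1 + L + M) (d(L, M) = √((-1 + L) + M) = √(-1 + L + M))
(-45853 + d(-1*30, -83))*(-486395 + 291394) = (-45853 + √(-1 - 1*30 - 83))*(-486395 + 291394) = (-45853 + √(-1 - 30 - 83))*(-195001) = (-45853 + √(-114))*(-195001) = (-45853 + I*√114)*(-195001) = 8941380853 - 195001*I*√114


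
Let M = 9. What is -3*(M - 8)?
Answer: -3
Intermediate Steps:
-3*(M - 8) = -3*(9 - 8) = -3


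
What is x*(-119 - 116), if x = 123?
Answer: -28905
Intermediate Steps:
x*(-119 - 116) = 123*(-119 - 116) = 123*(-235) = -28905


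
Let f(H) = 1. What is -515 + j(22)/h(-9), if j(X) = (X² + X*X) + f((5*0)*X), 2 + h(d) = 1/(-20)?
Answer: -40495/41 ≈ -987.68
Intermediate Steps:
h(d) = -41/20 (h(d) = -2 + 1/(-20) = -2 - 1/20 = -41/20)
j(X) = 1 + 2*X² (j(X) = (X² + X*X) + 1 = (X² + X²) + 1 = 2*X² + 1 = 1 + 2*X²)
-515 + j(22)/h(-9) = -515 + (1 + 2*22²)/(-41/20) = -515 - 20*(1 + 2*484)/41 = -515 - 20*(1 + 968)/41 = -515 - 20/41*969 = -515 - 19380/41 = -40495/41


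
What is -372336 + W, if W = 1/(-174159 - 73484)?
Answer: -92206404049/247643 ≈ -3.7234e+5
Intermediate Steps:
W = -1/247643 (W = 1/(-247643) = -1/247643 ≈ -4.0381e-6)
-372336 + W = -372336 - 1/247643 = -92206404049/247643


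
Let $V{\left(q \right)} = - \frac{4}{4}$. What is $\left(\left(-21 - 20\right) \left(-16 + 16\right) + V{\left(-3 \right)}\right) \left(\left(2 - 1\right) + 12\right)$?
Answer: $-13$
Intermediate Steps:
$V{\left(q \right)} = -1$ ($V{\left(q \right)} = \left(-4\right) \frac{1}{4} = -1$)
$\left(\left(-21 - 20\right) \left(-16 + 16\right) + V{\left(-3 \right)}\right) \left(\left(2 - 1\right) + 12\right) = \left(\left(-21 - 20\right) \left(-16 + 16\right) - 1\right) \left(\left(2 - 1\right) + 12\right) = \left(\left(-41\right) 0 - 1\right) \left(1 + 12\right) = \left(0 - 1\right) 13 = \left(-1\right) 13 = -13$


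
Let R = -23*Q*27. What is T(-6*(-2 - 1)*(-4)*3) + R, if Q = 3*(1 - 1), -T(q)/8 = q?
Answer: 1728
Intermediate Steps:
T(q) = -8*q
Q = 0 (Q = 3*0 = 0)
R = 0 (R = -23*0*27 = 0*27 = 0)
T(-6*(-2 - 1)*(-4)*3) + R = -8*(-6*(-2 - 1)*(-4))*3 + 0 = -8*(-(-18)*(-4))*3 + 0 = -8*(-6*12)*3 + 0 = -(-576)*3 + 0 = -8*(-216) + 0 = 1728 + 0 = 1728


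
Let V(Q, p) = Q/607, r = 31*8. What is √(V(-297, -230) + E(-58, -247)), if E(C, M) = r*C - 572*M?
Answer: 117*√3415589/607 ≈ 356.23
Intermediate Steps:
r = 248
V(Q, p) = Q/607 (V(Q, p) = Q*(1/607) = Q/607)
E(C, M) = -572*M + 248*C (E(C, M) = 248*C - 572*M = -572*M + 248*C)
√(V(-297, -230) + E(-58, -247)) = √((1/607)*(-297) + (-572*(-247) + 248*(-58))) = √(-297/607 + (141284 - 14384)) = √(-297/607 + 126900) = √(77028003/607) = 117*√3415589/607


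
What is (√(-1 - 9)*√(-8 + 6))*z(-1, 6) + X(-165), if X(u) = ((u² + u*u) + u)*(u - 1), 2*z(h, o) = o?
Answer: -9011310 - 6*√5 ≈ -9.0113e+6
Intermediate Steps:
z(h, o) = o/2
X(u) = (-1 + u)*(u + 2*u²) (X(u) = ((u² + u²) + u)*(-1 + u) = (2*u² + u)*(-1 + u) = (u + 2*u²)*(-1 + u) = (-1 + u)*(u + 2*u²))
(√(-1 - 9)*√(-8 + 6))*z(-1, 6) + X(-165) = (√(-1 - 9)*√(-8 + 6))*((½)*6) - 165*(-1 - 1*(-165) + 2*(-165)²) = (√(-10)*√(-2))*3 - 165*(-1 + 165 + 2*27225) = ((I*√10)*(I*√2))*3 - 165*(-1 + 165 + 54450) = -2*√5*3 - 165*54614 = -6*√5 - 9011310 = -9011310 - 6*√5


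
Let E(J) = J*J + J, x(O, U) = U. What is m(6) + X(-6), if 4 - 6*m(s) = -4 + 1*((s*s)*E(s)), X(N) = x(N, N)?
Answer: -770/3 ≈ -256.67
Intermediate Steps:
E(J) = J + J² (E(J) = J² + J = J + J²)
X(N) = N
m(s) = 4/3 - s³*(1 + s)/6 (m(s) = ⅔ - (-4 + 1*((s*s)*(s*(1 + s))))/6 = ⅔ - (-4 + 1*(s²*(s*(1 + s))))/6 = ⅔ - (-4 + 1*(s³*(1 + s)))/6 = ⅔ - (-4 + s³*(1 + s))/6 = ⅔ + (⅔ - s³*(1 + s)/6) = 4/3 - s³*(1 + s)/6)
m(6) + X(-6) = (4/3 - ⅙*6³ - ⅙*6⁴) - 6 = (4/3 - ⅙*216 - ⅙*1296) - 6 = (4/3 - 36 - 216) - 6 = -752/3 - 6 = -770/3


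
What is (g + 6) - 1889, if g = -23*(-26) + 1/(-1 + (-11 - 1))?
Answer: -16706/13 ≈ -1285.1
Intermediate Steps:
g = 7773/13 (g = 598 + 1/(-1 - 12) = 598 + 1/(-13) = 598 - 1/13 = 7773/13 ≈ 597.92)
(g + 6) - 1889 = (7773/13 + 6) - 1889 = 7851/13 - 1889 = -16706/13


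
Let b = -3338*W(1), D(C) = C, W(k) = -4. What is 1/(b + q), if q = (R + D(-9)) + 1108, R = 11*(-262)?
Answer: 1/11569 ≈ 8.6438e-5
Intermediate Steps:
R = -2882
q = -1783 (q = (-2882 - 9) + 1108 = -2891 + 1108 = -1783)
b = 13352 (b = -3338*(-4) = 13352)
1/(b + q) = 1/(13352 - 1783) = 1/11569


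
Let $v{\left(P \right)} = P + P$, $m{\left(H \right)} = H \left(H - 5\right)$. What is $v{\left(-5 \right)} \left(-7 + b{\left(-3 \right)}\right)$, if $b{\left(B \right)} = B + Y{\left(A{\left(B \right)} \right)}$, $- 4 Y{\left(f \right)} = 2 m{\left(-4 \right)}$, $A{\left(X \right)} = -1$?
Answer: $280$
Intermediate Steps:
$m{\left(H \right)} = H \left(-5 + H\right)$
$Y{\left(f \right)} = -18$ ($Y{\left(f \right)} = - \frac{2 \left(- 4 \left(-5 - 4\right)\right)}{4} = - \frac{2 \left(\left(-4\right) \left(-9\right)\right)}{4} = - \frac{2 \cdot 36}{4} = \left(- \frac{1}{4}\right) 72 = -18$)
$v{\left(P \right)} = 2 P$
$b{\left(B \right)} = -18 + B$ ($b{\left(B \right)} = B - 18 = -18 + B$)
$v{\left(-5 \right)} \left(-7 + b{\left(-3 \right)}\right) = 2 \left(-5\right) \left(-7 - 21\right) = - 10 \left(-7 - 21\right) = \left(-10\right) \left(-28\right) = 280$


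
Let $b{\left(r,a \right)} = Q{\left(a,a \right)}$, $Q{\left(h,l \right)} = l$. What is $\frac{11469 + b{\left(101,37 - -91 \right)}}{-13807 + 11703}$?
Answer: $- \frac{11597}{2104} \approx -5.5119$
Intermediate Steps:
$b{\left(r,a \right)} = a$
$\frac{11469 + b{\left(101,37 - -91 \right)}}{-13807 + 11703} = \frac{11469 + \left(37 - -91\right)}{-13807 + 11703} = \frac{11469 + \left(37 + 91\right)}{-2104} = \left(11469 + 128\right) \left(- \frac{1}{2104}\right) = 11597 \left(- \frac{1}{2104}\right) = - \frac{11597}{2104}$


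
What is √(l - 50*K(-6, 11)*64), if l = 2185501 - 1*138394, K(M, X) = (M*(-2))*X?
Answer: 3*√180523 ≈ 1274.6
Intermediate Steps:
K(M, X) = -2*M*X (K(M, X) = (-2*M)*X = -2*M*X)
l = 2047107 (l = 2185501 - 138394 = 2047107)
√(l - 50*K(-6, 11)*64) = √(2047107 - (-100)*(-6)*11*64) = √(2047107 - 50*132*64) = √(2047107 - 6600*64) = √(2047107 - 422400) = √1624707 = 3*√180523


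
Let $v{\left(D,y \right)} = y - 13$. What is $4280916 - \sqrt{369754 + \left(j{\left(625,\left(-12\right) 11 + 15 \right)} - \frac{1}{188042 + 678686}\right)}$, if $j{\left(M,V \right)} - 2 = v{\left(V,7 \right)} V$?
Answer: $4280916 - \frac{\sqrt{69573626298578486}}{433364} \approx 4.2803 \cdot 10^{6}$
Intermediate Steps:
$v{\left(D,y \right)} = -13 + y$ ($v{\left(D,y \right)} = y - 13 = -13 + y$)
$j{\left(M,V \right)} = 2 - 6 V$ ($j{\left(M,V \right)} = 2 + \left(-13 + 7\right) V = 2 - 6 V$)
$4280916 - \sqrt{369754 + \left(j{\left(625,\left(-12\right) 11 + 15 \right)} - \frac{1}{188042 + 678686}\right)} = 4280916 - \sqrt{369754 - \left(-2 + \frac{1}{188042 + 678686} + 6 \left(\left(-12\right) 11 + 15\right)\right)} = 4280916 - \sqrt{369754 - \left(- \frac{1733455}{866728} + 6 \left(-132 + 15\right)\right)} = 4280916 - \sqrt{369754 + \left(\left(2 - -702\right) - \frac{1}{866728}\right)} = 4280916 - \sqrt{369754 + \left(\left(2 + 702\right) - \frac{1}{866728}\right)} = 4280916 - \sqrt{369754 + \left(704 - \frac{1}{866728}\right)} = 4280916 - \sqrt{369754 + \frac{610176511}{866728}} = 4280916 - \sqrt{\frac{321086321423}{866728}} = 4280916 - \frac{\sqrt{69573626298578486}}{433364}$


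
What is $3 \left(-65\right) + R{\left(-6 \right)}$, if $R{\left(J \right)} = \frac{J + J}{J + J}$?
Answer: $-194$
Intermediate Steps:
$R{\left(J \right)} = 1$ ($R{\left(J \right)} = \frac{2 J}{2 J} = 2 J \frac{1}{2 J} = 1$)
$3 \left(-65\right) + R{\left(-6 \right)} = 3 \left(-65\right) + 1 = -195 + 1 = -194$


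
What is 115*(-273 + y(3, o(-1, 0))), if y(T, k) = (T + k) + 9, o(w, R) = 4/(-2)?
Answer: -30245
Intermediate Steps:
o(w, R) = -2 (o(w, R) = 4*(-½) = -2)
y(T, k) = 9 + T + k
115*(-273 + y(3, o(-1, 0))) = 115*(-273 + (9 + 3 - 2)) = 115*(-273 + 10) = 115*(-263) = -30245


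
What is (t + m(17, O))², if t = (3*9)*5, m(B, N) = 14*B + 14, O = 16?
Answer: 149769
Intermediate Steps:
m(B, N) = 14 + 14*B
t = 135 (t = 27*5 = 135)
(t + m(17, O))² = (135 + (14 + 14*17))² = (135 + (14 + 238))² = (135 + 252)² = 387² = 149769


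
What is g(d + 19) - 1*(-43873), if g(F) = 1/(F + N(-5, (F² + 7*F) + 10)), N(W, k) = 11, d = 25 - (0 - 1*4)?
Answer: 2588508/59 ≈ 43873.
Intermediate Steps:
d = 29 (d = 25 - (0 - 4) = 25 - 1*(-4) = 25 + 4 = 29)
g(F) = 1/(11 + F) (g(F) = 1/(F + 11) = 1/(11 + F))
g(d + 19) - 1*(-43873) = 1/(11 + (29 + 19)) - 1*(-43873) = 1/(11 + 48) + 43873 = 1/59 + 43873 = 2588508/59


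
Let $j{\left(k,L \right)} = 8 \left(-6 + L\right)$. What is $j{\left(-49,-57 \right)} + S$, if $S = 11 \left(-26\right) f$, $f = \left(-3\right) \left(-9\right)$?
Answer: $-8226$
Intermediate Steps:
$f = 27$
$j{\left(k,L \right)} = -48 + 8 L$
$S = -7722$ ($S = 11 \left(-26\right) 27 = \left(-286\right) 27 = -7722$)
$j{\left(-49,-57 \right)} + S = \left(-48 + 8 \left(-57\right)\right) - 7722 = \left(-48 - 456\right) - 7722 = -504 - 7722 = -8226$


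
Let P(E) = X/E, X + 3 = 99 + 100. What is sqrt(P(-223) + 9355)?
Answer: sqrt(465171087)/223 ≈ 96.717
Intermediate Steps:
X = 196 (X = -3 + (99 + 100) = -3 + 199 = 196)
P(E) = 196/E
sqrt(P(-223) + 9355) = sqrt(196/(-223) + 9355) = sqrt(196*(-1/223) + 9355) = sqrt(-196/223 + 9355) = sqrt(2085969/223) = sqrt(465171087)/223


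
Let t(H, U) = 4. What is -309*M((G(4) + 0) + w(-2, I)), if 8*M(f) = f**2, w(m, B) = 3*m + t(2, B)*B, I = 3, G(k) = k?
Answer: -7725/2 ≈ -3862.5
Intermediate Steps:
w(m, B) = 3*m + 4*B
M(f) = f**2/8
-309*M((G(4) + 0) + w(-2, I)) = -309*((4 + 0) + (3*(-2) + 4*3))**2/8 = -309*(4 + (-6 + 12))**2/8 = -309*(4 + 6)**2/8 = -309*10**2/8 = -309*100/8 = -309*25/2 = -7725/2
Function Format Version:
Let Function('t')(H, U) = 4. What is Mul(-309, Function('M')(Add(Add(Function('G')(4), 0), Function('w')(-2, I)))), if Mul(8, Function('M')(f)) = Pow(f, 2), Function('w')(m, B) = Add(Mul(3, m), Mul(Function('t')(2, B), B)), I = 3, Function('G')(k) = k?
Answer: Rational(-7725, 2) ≈ -3862.5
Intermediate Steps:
Function('w')(m, B) = Add(Mul(3, m), Mul(4, B))
Function('M')(f) = Mul(Rational(1, 8), Pow(f, 2))
Mul(-309, Function('M')(Add(Add(Function('G')(4), 0), Function('w')(-2, I)))) = Mul(-309, Mul(Rational(1, 8), Pow(Add(Add(4, 0), Add(Mul(3, -2), Mul(4, 3))), 2))) = Mul(-309, Mul(Rational(1, 8), Pow(Add(4, Add(-6, 12)), 2))) = Mul(-309, Mul(Rational(1, 8), Pow(Add(4, 6), 2))) = Mul(-309, Mul(Rational(1, 8), Pow(10, 2))) = Mul(-309, Mul(Rational(1, 8), 100)) = Mul(-309, Rational(25, 2)) = Rational(-7725, 2)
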